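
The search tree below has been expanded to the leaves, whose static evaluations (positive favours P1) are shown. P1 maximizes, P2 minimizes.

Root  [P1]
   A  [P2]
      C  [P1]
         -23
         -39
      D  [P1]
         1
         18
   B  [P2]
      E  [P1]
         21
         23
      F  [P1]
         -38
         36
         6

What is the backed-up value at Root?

23

C (P1): max(-23, -39) = -23
D (P1): max(1, 18) = 18
A (P2): min(-23, 18) = -23
E (P1): max(21, 23) = 23
F (P1): max(-38, 36, 6) = 36
B (P2): min(23, 36) = 23
Root (P1): max(-23, 23) = 23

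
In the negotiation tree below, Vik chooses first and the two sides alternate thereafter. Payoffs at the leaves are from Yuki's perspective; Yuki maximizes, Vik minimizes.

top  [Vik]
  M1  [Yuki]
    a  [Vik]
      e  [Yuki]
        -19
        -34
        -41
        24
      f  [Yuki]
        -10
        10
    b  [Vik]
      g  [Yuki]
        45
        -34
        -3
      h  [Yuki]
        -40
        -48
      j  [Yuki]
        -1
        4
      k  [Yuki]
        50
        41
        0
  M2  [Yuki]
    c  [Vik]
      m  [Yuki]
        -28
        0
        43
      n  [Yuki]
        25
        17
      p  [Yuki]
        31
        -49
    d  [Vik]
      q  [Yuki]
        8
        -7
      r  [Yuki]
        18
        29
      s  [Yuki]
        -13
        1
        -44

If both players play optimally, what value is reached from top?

10

e (Yuki): max(-19, -34, -41, 24) = 24
f (Yuki): max(-10, 10) = 10
a (Vik): min(24, 10) = 10
g (Yuki): max(45, -34, -3) = 45
h (Yuki): max(-40, -48) = -40
j (Yuki): max(-1, 4) = 4
k (Yuki): max(50, 41, 0) = 50
b (Vik): min(45, -40, 4, 50) = -40
M1 (Yuki): max(10, -40) = 10
m (Yuki): max(-28, 0, 43) = 43
n (Yuki): max(25, 17) = 25
p (Yuki): max(31, -49) = 31
c (Vik): min(43, 25, 31) = 25
q (Yuki): max(8, -7) = 8
r (Yuki): max(18, 29) = 29
s (Yuki): max(-13, 1, -44) = 1
d (Vik): min(8, 29, 1) = 1
M2 (Yuki): max(25, 1) = 25
top (Vik): min(10, 25) = 10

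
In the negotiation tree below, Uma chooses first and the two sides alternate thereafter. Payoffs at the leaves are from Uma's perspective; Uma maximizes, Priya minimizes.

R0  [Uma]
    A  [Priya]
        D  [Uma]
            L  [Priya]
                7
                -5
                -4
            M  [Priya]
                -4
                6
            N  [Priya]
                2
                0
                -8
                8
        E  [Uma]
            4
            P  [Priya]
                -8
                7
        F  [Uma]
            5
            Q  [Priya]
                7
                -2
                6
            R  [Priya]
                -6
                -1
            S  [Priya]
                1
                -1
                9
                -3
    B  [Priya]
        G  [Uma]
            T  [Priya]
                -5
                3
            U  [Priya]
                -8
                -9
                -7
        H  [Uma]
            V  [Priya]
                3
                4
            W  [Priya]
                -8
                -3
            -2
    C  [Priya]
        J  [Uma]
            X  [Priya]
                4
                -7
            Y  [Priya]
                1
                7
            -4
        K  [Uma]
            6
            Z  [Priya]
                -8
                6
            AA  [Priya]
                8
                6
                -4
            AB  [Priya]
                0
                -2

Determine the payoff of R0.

1

L (Priya): min(7, -5, -4) = -5
M (Priya): min(-4, 6) = -4
N (Priya): min(2, 0, -8, 8) = -8
D (Uma): max(-5, -4, -8) = -4
P (Priya): min(-8, 7) = -8
E (Uma): max(4, -8) = 4
Q (Priya): min(7, -2, 6) = -2
R (Priya): min(-6, -1) = -6
S (Priya): min(1, -1, 9, -3) = -3
F (Uma): max(5, -2, -6, -3) = 5
A (Priya): min(-4, 4, 5) = -4
T (Priya): min(-5, 3) = -5
U (Priya): min(-8, -9, -7) = -9
G (Uma): max(-5, -9) = -5
V (Priya): min(3, 4) = 3
W (Priya): min(-8, -3) = -8
H (Uma): max(3, -8, -2) = 3
B (Priya): min(-5, 3) = -5
X (Priya): min(4, -7) = -7
Y (Priya): min(1, 7) = 1
J (Uma): max(-7, 1, -4) = 1
Z (Priya): min(-8, 6) = -8
AA (Priya): min(8, 6, -4) = -4
AB (Priya): min(0, -2) = -2
K (Uma): max(6, -8, -4, -2) = 6
C (Priya): min(1, 6) = 1
R0 (Uma): max(-4, -5, 1) = 1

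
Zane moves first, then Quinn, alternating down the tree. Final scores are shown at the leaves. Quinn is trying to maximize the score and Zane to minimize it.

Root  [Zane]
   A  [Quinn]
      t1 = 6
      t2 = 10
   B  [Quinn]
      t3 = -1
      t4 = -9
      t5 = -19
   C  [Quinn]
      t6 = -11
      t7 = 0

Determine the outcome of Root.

-1

A (Quinn): max(6, 10) = 10
B (Quinn): max(-1, -9, -19) = -1
C (Quinn): max(-11, 0) = 0
Root (Zane): min(10, -1, 0) = -1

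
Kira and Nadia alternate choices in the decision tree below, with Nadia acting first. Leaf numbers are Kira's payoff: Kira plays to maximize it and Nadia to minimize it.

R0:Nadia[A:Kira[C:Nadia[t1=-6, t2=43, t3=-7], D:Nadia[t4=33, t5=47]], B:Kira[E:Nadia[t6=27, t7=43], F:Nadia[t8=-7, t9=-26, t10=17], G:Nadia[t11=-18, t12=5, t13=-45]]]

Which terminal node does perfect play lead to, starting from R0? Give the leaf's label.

t6

C (Nadia): min(-6, 43, -7) = -7
D (Nadia): min(33, 47) = 33
A (Kira): max(-7, 33) = 33
E (Nadia): min(27, 43) = 27
F (Nadia): min(-7, -26, 17) = -26
G (Nadia): min(-18, 5, -45) = -45
B (Kira): max(27, -26, -45) = 27
R0 (Nadia): min(33, 27) = 27
At R0, Nadia picks B (lowest: 27).
At B, Kira picks E (highest: 27).
At E, Nadia picks t6 (lowest: 27).
Terminal value 27.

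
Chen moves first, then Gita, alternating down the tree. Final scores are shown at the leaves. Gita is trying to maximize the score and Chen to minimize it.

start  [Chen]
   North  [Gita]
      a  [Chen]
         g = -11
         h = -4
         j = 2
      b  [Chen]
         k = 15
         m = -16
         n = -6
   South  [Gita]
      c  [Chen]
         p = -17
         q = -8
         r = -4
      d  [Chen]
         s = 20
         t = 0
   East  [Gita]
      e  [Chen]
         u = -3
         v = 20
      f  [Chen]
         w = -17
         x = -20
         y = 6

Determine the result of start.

a (Chen): min(-11, -4, 2) = -11
b (Chen): min(15, -16, -6) = -16
North (Gita): max(-11, -16) = -11
c (Chen): min(-17, -8, -4) = -17
d (Chen): min(20, 0) = 0
South (Gita): max(-17, 0) = 0
e (Chen): min(-3, 20) = -3
f (Chen): min(-17, -20, 6) = -20
East (Gita): max(-3, -20) = -3
start (Chen): min(-11, 0, -3) = -11

-11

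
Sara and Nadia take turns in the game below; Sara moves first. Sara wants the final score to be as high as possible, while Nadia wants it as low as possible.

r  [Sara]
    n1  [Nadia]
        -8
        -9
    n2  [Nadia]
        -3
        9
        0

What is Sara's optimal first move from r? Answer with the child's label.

n1 (Nadia): min(-8, -9) = -9
n2 (Nadia): min(-3, 9, 0) = -3
r (Sara): max(-9, -3) = -3
Sara at r wants the highest of {n1=-9, n2=-3}, so chooses n2.

n2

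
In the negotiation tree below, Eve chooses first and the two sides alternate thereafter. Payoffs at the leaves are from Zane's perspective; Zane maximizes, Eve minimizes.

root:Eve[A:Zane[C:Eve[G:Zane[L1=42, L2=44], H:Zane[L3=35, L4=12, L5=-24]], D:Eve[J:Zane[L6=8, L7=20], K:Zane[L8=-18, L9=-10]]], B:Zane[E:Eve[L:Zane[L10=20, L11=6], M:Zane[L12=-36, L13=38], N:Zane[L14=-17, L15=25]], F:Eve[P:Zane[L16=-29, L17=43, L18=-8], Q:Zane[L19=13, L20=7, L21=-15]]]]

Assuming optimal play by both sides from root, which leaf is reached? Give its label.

G (Zane): max(42, 44) = 44
H (Zane): max(35, 12, -24) = 35
C (Eve): min(44, 35) = 35
J (Zane): max(8, 20) = 20
K (Zane): max(-18, -10) = -10
D (Eve): min(20, -10) = -10
A (Zane): max(35, -10) = 35
L (Zane): max(20, 6) = 20
M (Zane): max(-36, 38) = 38
N (Zane): max(-17, 25) = 25
E (Eve): min(20, 38, 25) = 20
P (Zane): max(-29, 43, -8) = 43
Q (Zane): max(13, 7, -15) = 13
F (Eve): min(43, 13) = 13
B (Zane): max(20, 13) = 20
root (Eve): min(35, 20) = 20
At root, Eve picks B (lowest: 20).
At B, Zane picks E (highest: 20).
At E, Eve picks L (lowest: 20).
At L, Zane picks L10 (highest: 20).
Terminal value 20.

L10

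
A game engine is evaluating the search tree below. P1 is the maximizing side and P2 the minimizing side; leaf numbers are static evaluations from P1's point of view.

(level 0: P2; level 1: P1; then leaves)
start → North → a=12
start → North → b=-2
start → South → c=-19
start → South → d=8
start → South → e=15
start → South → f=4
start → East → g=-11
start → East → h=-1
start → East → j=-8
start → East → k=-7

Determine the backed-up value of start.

-1

North (P1): max(12, -2) = 12
South (P1): max(-19, 8, 15, 4) = 15
East (P1): max(-11, -1, -8, -7) = -1
start (P2): min(12, 15, -1) = -1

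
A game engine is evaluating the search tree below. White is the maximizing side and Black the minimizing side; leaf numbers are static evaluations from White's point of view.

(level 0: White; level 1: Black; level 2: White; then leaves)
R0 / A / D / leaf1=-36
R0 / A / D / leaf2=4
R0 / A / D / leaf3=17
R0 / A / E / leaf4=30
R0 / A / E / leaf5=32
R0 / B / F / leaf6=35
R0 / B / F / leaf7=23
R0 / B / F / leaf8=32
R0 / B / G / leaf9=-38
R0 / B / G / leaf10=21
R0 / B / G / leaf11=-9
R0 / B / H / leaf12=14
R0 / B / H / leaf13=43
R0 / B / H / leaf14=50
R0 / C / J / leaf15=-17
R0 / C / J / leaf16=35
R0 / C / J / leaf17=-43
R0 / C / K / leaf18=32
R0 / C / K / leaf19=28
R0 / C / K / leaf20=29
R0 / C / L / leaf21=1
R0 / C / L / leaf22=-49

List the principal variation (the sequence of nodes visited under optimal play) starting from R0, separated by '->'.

D (White): max(-36, 4, 17) = 17
E (White): max(30, 32) = 32
A (Black): min(17, 32) = 17
F (White): max(35, 23, 32) = 35
G (White): max(-38, 21, -9) = 21
H (White): max(14, 43, 50) = 50
B (Black): min(35, 21, 50) = 21
J (White): max(-17, 35, -43) = 35
K (White): max(32, 28, 29) = 32
L (White): max(1, -49) = 1
C (Black): min(35, 32, 1) = 1
R0 (White): max(17, 21, 1) = 21
At R0, White picks B (highest: 21).
At B, Black picks G (lowest: 21).
At G, White picks leaf10 (highest: 21).
Terminal value 21.

R0 -> B -> G -> leaf10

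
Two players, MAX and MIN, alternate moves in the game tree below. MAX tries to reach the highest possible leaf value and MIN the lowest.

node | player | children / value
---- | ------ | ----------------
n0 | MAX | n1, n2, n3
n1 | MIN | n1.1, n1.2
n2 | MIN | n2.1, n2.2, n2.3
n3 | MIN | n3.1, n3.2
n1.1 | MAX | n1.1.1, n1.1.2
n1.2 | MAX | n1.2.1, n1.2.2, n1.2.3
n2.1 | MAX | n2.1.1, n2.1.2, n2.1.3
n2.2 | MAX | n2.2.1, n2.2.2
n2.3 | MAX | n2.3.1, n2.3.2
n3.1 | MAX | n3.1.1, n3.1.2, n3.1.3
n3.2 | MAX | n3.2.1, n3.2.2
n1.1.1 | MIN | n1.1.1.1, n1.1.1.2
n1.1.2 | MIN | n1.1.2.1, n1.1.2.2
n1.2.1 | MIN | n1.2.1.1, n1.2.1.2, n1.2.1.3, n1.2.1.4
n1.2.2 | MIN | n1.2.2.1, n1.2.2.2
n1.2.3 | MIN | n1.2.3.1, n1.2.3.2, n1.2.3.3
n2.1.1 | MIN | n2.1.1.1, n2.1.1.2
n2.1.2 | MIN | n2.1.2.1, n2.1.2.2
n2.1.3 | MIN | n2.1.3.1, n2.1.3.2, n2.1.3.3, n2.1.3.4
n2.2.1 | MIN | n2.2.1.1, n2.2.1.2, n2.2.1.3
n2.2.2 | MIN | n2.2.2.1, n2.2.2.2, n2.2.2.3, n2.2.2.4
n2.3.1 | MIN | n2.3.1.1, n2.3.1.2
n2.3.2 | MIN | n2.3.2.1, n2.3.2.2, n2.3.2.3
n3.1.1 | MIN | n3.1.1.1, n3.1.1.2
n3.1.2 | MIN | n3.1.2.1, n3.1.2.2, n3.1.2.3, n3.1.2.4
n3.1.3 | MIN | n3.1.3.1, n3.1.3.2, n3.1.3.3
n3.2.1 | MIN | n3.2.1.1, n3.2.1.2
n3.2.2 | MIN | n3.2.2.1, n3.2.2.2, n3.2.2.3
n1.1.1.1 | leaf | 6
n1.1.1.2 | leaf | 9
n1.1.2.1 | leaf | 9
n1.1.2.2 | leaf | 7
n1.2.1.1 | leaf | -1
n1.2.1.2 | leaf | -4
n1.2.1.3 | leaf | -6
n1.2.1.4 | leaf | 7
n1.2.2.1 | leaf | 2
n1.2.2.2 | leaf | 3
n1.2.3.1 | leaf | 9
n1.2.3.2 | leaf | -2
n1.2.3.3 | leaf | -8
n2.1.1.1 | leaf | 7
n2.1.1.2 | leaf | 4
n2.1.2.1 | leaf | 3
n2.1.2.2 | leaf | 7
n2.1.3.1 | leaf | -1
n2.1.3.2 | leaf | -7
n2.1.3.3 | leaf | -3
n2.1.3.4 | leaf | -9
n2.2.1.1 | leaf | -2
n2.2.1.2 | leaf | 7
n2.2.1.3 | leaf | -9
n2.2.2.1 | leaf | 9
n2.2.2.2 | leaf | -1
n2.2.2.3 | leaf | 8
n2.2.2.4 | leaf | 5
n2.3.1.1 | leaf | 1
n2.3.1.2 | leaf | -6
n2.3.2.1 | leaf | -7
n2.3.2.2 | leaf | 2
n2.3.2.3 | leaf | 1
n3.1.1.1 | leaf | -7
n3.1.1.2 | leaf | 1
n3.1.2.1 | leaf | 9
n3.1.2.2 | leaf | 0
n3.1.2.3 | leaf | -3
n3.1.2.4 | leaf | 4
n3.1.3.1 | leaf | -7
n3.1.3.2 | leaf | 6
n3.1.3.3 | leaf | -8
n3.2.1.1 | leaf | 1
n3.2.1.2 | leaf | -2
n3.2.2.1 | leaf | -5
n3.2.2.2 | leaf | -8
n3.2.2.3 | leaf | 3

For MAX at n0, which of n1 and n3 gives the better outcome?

n1

n1.1.1 (MIN): min(6, 9) = 6
n1.1.2 (MIN): min(9, 7) = 7
n1.1 (MAX): max(6, 7) = 7
n1.2.1 (MIN): min(-1, -4, -6, 7) = -6
n1.2.2 (MIN): min(2, 3) = 2
n1.2.3 (MIN): min(9, -2, -8) = -8
n1.2 (MAX): max(-6, 2, -8) = 2
n1 (MIN): min(7, 2) = 2
n3.1.1 (MIN): min(-7, 1) = -7
n3.1.2 (MIN): min(9, 0, -3, 4) = -3
n3.1.3 (MIN): min(-7, 6, -8) = -8
n3.1 (MAX): max(-7, -3, -8) = -3
n3.2.1 (MIN): min(1, -2) = -2
n3.2.2 (MIN): min(-5, -8, 3) = -8
n3.2 (MAX): max(-2, -8) = -2
n3 (MIN): min(-3, -2) = -3
MAX prefers the higher value; n1=2, n3=-3. n1 is better since 2 > -3.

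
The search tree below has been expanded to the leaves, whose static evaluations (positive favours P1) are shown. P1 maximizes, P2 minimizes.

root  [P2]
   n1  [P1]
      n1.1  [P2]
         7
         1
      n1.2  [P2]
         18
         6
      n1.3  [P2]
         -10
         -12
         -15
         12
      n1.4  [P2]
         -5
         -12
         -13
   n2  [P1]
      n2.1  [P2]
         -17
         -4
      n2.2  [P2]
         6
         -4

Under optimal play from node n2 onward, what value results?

n2.1 (P2): min(-17, -4) = -17
n2.2 (P2): min(6, -4) = -4
n2 (P1): max(-17, -4) = -4

-4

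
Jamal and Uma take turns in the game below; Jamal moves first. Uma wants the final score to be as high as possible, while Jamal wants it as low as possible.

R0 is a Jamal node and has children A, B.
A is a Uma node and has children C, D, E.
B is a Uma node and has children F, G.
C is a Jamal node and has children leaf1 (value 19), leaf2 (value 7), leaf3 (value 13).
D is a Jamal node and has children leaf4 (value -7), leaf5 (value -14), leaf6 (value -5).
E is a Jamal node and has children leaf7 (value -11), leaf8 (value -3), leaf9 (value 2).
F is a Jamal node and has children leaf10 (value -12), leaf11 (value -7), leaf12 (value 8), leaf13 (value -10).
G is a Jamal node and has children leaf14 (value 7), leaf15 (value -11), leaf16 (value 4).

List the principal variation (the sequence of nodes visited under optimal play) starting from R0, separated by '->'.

R0 -> B -> G -> leaf15

C (Jamal): min(19, 7, 13) = 7
D (Jamal): min(-7, -14, -5) = -14
E (Jamal): min(-11, -3, 2) = -11
A (Uma): max(7, -14, -11) = 7
F (Jamal): min(-12, -7, 8, -10) = -12
G (Jamal): min(7, -11, 4) = -11
B (Uma): max(-12, -11) = -11
R0 (Jamal): min(7, -11) = -11
At R0, Jamal picks B (lowest: -11).
At B, Uma picks G (highest: -11).
At G, Jamal picks leaf15 (lowest: -11).
Terminal value -11.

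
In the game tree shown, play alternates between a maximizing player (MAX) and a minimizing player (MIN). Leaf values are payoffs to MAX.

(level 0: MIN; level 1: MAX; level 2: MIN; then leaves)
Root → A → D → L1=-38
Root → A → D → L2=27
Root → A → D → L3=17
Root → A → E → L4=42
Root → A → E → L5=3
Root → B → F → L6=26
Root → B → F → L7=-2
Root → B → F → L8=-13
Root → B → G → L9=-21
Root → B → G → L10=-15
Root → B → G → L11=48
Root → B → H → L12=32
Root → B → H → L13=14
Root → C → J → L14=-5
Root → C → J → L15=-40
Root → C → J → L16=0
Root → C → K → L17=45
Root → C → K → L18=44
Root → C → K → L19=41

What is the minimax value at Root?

D (MIN): min(-38, 27, 17) = -38
E (MIN): min(42, 3) = 3
A (MAX): max(-38, 3) = 3
F (MIN): min(26, -2, -13) = -13
G (MIN): min(-21, -15, 48) = -21
H (MIN): min(32, 14) = 14
B (MAX): max(-13, -21, 14) = 14
J (MIN): min(-5, -40, 0) = -40
K (MIN): min(45, 44, 41) = 41
C (MAX): max(-40, 41) = 41
Root (MIN): min(3, 14, 41) = 3

3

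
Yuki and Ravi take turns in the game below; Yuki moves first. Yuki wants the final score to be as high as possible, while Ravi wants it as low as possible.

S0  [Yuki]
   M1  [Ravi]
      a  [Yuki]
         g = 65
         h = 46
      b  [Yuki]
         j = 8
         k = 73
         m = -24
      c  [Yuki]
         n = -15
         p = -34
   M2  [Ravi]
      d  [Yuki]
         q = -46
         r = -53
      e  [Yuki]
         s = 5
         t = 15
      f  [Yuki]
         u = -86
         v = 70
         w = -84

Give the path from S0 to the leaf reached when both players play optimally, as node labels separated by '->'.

a (Yuki): max(65, 46) = 65
b (Yuki): max(8, 73, -24) = 73
c (Yuki): max(-15, -34) = -15
M1 (Ravi): min(65, 73, -15) = -15
d (Yuki): max(-46, -53) = -46
e (Yuki): max(5, 15) = 15
f (Yuki): max(-86, 70, -84) = 70
M2 (Ravi): min(-46, 15, 70) = -46
S0 (Yuki): max(-15, -46) = -15
At S0, Yuki picks M1 (highest: -15).
At M1, Ravi picks c (lowest: -15).
At c, Yuki picks n (highest: -15).
Terminal value -15.

S0 -> M1 -> c -> n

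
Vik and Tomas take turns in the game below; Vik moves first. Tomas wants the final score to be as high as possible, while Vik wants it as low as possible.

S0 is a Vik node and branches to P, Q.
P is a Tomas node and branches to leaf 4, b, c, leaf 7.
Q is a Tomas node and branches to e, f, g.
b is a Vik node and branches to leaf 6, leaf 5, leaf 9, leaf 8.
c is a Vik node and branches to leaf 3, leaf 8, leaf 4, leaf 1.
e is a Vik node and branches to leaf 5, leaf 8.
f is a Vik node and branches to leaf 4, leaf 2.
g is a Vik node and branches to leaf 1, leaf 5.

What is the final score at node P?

7

b (Vik): min(6, 5, 9, 8) = 5
c (Vik): min(3, 8, 4, 1) = 1
P (Tomas): max(4, 5, 1, 7) = 7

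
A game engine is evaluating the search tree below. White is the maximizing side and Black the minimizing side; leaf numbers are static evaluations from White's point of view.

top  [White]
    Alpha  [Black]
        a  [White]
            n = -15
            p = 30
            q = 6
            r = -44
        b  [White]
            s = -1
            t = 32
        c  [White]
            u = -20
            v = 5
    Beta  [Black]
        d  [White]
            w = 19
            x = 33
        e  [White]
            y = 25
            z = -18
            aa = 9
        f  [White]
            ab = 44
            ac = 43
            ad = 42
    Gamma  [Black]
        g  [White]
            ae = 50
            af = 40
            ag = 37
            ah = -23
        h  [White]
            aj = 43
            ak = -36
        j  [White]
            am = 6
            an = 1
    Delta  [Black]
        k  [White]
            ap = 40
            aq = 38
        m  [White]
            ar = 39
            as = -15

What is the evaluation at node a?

a (White): max(-15, 30, 6, -44) = 30

30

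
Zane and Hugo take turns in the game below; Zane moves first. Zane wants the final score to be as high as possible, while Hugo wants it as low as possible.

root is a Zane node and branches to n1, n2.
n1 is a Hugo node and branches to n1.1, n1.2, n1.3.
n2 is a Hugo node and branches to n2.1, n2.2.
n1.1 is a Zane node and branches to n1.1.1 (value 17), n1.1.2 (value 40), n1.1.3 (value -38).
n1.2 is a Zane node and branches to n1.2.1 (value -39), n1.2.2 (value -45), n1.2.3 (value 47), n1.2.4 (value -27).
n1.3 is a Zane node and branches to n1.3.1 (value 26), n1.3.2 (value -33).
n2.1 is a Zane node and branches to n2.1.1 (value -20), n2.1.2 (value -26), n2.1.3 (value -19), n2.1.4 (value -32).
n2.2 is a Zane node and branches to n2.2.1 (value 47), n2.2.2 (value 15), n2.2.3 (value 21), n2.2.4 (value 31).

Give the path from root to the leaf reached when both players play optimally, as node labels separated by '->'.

root -> n1 -> n1.3 -> n1.3.1

n1.1 (Zane): max(17, 40, -38) = 40
n1.2 (Zane): max(-39, -45, 47, -27) = 47
n1.3 (Zane): max(26, -33) = 26
n1 (Hugo): min(40, 47, 26) = 26
n2.1 (Zane): max(-20, -26, -19, -32) = -19
n2.2 (Zane): max(47, 15, 21, 31) = 47
n2 (Hugo): min(-19, 47) = -19
root (Zane): max(26, -19) = 26
At root, Zane picks n1 (highest: 26).
At n1, Hugo picks n1.3 (lowest: 26).
At n1.3, Zane picks n1.3.1 (highest: 26).
Terminal value 26.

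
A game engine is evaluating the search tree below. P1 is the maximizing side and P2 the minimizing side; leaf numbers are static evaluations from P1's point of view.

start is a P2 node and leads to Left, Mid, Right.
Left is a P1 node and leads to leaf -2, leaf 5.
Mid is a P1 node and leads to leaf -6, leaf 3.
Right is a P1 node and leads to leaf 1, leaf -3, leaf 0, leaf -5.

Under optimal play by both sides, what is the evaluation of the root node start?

Left (P1): max(-2, 5) = 5
Mid (P1): max(-6, 3) = 3
Right (P1): max(1, -3, 0, -5) = 1
start (P2): min(5, 3, 1) = 1

1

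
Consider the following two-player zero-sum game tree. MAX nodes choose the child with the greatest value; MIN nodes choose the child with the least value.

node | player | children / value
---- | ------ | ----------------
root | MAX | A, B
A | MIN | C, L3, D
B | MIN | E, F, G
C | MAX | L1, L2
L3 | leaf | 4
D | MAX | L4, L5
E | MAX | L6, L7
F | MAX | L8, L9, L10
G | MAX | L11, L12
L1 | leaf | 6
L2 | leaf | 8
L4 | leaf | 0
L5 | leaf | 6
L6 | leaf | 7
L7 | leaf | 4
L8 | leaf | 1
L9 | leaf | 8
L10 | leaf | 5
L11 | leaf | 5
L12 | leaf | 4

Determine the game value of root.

C (MAX): max(6, 8) = 8
D (MAX): max(0, 6) = 6
A (MIN): min(8, 4, 6) = 4
E (MAX): max(7, 4) = 7
F (MAX): max(1, 8, 5) = 8
G (MAX): max(5, 4) = 5
B (MIN): min(7, 8, 5) = 5
root (MAX): max(4, 5) = 5

5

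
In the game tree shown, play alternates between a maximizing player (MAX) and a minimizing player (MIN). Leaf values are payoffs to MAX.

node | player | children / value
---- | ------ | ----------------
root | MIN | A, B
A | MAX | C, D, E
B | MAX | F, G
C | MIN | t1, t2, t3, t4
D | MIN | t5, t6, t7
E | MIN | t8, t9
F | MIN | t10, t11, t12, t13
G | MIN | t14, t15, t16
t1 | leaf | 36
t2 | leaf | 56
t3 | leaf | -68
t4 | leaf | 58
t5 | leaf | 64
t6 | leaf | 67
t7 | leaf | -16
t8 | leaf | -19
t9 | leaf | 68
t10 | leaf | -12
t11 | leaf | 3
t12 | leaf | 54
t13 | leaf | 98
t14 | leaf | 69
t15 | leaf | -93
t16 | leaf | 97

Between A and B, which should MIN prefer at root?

A

C (MIN): min(36, 56, -68, 58) = -68
D (MIN): min(64, 67, -16) = -16
E (MIN): min(-19, 68) = -19
A (MAX): max(-68, -16, -19) = -16
F (MIN): min(-12, 3, 54, 98) = -12
G (MIN): min(69, -93, 97) = -93
B (MAX): max(-12, -93) = -12
MIN prefers the lower value; A=-16, B=-12. A is better since -16 < -12.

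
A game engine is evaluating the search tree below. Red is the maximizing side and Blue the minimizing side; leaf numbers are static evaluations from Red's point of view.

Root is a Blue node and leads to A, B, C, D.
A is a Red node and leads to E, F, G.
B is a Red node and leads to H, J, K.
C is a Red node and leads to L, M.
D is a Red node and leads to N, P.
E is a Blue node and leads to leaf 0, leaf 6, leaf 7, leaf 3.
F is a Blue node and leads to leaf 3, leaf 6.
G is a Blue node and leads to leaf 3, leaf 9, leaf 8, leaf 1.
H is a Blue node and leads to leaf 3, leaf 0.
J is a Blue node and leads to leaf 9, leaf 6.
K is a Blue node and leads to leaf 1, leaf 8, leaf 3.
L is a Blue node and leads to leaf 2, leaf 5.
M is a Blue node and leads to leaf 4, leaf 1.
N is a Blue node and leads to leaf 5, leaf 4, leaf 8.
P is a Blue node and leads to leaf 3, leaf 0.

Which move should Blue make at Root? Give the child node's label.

E (Blue): min(0, 6, 7, 3) = 0
F (Blue): min(3, 6) = 3
G (Blue): min(3, 9, 8, 1) = 1
A (Red): max(0, 3, 1) = 3
H (Blue): min(3, 0) = 0
J (Blue): min(9, 6) = 6
K (Blue): min(1, 8, 3) = 1
B (Red): max(0, 6, 1) = 6
L (Blue): min(2, 5) = 2
M (Blue): min(4, 1) = 1
C (Red): max(2, 1) = 2
N (Blue): min(5, 4, 8) = 4
P (Blue): min(3, 0) = 0
D (Red): max(4, 0) = 4
Root (Blue): min(3, 6, 2, 4) = 2
Blue at Root wants the lowest of {A=3, B=6, C=2, D=4}, so chooses C.

C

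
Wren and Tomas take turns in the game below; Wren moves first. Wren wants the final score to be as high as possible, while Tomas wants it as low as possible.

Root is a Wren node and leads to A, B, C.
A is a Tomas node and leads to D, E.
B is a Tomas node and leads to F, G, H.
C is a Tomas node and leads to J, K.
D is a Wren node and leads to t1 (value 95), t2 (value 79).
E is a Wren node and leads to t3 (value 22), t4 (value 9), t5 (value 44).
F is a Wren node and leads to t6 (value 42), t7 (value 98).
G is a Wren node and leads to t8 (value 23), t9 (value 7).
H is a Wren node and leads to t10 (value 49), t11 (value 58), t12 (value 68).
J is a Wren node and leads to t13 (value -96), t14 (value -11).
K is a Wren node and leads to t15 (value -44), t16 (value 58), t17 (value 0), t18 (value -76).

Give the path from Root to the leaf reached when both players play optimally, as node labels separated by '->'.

Root -> A -> E -> t5

D (Wren): max(95, 79) = 95
E (Wren): max(22, 9, 44) = 44
A (Tomas): min(95, 44) = 44
F (Wren): max(42, 98) = 98
G (Wren): max(23, 7) = 23
H (Wren): max(49, 58, 68) = 68
B (Tomas): min(98, 23, 68) = 23
J (Wren): max(-96, -11) = -11
K (Wren): max(-44, 58, 0, -76) = 58
C (Tomas): min(-11, 58) = -11
Root (Wren): max(44, 23, -11) = 44
At Root, Wren picks A (highest: 44).
At A, Tomas picks E (lowest: 44).
At E, Wren picks t5 (highest: 44).
Terminal value 44.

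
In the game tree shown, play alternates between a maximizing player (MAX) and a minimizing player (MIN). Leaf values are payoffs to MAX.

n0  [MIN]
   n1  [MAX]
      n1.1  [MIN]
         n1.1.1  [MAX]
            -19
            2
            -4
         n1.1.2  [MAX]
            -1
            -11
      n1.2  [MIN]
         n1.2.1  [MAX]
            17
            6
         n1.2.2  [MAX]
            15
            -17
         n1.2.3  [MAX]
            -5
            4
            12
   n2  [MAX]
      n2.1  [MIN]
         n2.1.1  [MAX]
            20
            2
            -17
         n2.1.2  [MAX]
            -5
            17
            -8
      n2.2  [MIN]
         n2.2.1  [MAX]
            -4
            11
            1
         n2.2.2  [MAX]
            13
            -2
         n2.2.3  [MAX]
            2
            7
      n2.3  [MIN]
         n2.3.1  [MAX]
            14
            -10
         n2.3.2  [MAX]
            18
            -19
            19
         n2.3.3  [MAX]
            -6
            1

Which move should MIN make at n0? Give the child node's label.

n1

n1.1.1 (MAX): max(-19, 2, -4) = 2
n1.1.2 (MAX): max(-1, -11) = -1
n1.1 (MIN): min(2, -1) = -1
n1.2.1 (MAX): max(17, 6) = 17
n1.2.2 (MAX): max(15, -17) = 15
n1.2.3 (MAX): max(-5, 4, 12) = 12
n1.2 (MIN): min(17, 15, 12) = 12
n1 (MAX): max(-1, 12) = 12
n2.1.1 (MAX): max(20, 2, -17) = 20
n2.1.2 (MAX): max(-5, 17, -8) = 17
n2.1 (MIN): min(20, 17) = 17
n2.2.1 (MAX): max(-4, 11, 1) = 11
n2.2.2 (MAX): max(13, -2) = 13
n2.2.3 (MAX): max(2, 7) = 7
n2.2 (MIN): min(11, 13, 7) = 7
n2.3.1 (MAX): max(14, -10) = 14
n2.3.2 (MAX): max(18, -19, 19) = 19
n2.3.3 (MAX): max(-6, 1) = 1
n2.3 (MIN): min(14, 19, 1) = 1
n2 (MAX): max(17, 7, 1) = 17
n0 (MIN): min(12, 17) = 12
MIN at n0 wants the lowest of {n1=12, n2=17}, so chooses n1.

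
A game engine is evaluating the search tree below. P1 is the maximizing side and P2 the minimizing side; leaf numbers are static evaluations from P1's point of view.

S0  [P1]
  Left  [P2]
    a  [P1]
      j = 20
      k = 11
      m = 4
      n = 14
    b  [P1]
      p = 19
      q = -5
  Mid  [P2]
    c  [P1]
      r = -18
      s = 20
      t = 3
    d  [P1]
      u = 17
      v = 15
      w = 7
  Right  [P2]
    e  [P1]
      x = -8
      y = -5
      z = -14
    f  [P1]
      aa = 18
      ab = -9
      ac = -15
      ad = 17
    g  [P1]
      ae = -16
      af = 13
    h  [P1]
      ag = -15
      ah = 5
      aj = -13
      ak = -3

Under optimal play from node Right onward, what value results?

-5

e (P1): max(-8, -5, -14) = -5
f (P1): max(18, -9, -15, 17) = 18
g (P1): max(-16, 13) = 13
h (P1): max(-15, 5, -13, -3) = 5
Right (P2): min(-5, 18, 13, 5) = -5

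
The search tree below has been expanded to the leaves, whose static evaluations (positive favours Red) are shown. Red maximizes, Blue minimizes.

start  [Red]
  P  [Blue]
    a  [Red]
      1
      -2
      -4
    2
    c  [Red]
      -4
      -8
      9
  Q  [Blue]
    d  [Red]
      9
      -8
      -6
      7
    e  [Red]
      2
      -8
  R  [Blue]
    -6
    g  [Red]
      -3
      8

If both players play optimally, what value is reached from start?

2

a (Red): max(1, -2, -4) = 1
c (Red): max(-4, -8, 9) = 9
P (Blue): min(1, 2, 9) = 1
d (Red): max(9, -8, -6, 7) = 9
e (Red): max(2, -8) = 2
Q (Blue): min(9, 2) = 2
g (Red): max(-3, 8) = 8
R (Blue): min(-6, 8) = -6
start (Red): max(1, 2, -6) = 2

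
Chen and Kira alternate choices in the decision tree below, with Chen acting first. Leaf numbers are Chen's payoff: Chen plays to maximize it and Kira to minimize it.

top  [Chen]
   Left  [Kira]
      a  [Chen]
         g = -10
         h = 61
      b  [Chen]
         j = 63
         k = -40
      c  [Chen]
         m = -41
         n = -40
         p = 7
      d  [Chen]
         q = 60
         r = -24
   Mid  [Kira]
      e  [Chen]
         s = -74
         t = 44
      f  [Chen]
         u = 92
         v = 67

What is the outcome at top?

44

a (Chen): max(-10, 61) = 61
b (Chen): max(63, -40) = 63
c (Chen): max(-41, -40, 7) = 7
d (Chen): max(60, -24) = 60
Left (Kira): min(61, 63, 7, 60) = 7
e (Chen): max(-74, 44) = 44
f (Chen): max(92, 67) = 92
Mid (Kira): min(44, 92) = 44
top (Chen): max(7, 44) = 44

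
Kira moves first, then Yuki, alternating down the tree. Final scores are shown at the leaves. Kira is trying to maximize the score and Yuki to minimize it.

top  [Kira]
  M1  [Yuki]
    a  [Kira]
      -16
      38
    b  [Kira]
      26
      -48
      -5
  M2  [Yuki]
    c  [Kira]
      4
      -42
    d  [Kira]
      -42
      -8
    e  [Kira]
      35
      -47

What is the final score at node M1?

a (Kira): max(-16, 38) = 38
b (Kira): max(26, -48, -5) = 26
M1 (Yuki): min(38, 26) = 26

26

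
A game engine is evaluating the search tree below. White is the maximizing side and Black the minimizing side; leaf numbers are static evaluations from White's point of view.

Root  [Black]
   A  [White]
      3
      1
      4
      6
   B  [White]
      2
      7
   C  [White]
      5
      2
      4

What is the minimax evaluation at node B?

B (White): max(2, 7) = 7

7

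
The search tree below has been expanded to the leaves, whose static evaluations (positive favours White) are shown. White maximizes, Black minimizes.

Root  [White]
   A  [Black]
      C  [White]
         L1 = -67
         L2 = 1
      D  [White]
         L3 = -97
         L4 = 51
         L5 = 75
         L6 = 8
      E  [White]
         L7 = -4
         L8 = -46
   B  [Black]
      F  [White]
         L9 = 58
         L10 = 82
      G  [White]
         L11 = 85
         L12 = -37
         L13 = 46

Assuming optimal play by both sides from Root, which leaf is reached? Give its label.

C (White): max(-67, 1) = 1
D (White): max(-97, 51, 75, 8) = 75
E (White): max(-4, -46) = -4
A (Black): min(1, 75, -4) = -4
F (White): max(58, 82) = 82
G (White): max(85, -37, 46) = 85
B (Black): min(82, 85) = 82
Root (White): max(-4, 82) = 82
At Root, White picks B (highest: 82).
At B, Black picks F (lowest: 82).
At F, White picks L10 (highest: 82).
Terminal value 82.

L10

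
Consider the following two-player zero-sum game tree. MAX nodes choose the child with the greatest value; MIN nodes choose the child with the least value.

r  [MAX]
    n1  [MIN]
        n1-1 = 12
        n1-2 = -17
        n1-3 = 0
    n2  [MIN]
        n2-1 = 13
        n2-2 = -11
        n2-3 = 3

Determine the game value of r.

-11

n1 (MIN): min(12, -17, 0) = -17
n2 (MIN): min(13, -11, 3) = -11
r (MAX): max(-17, -11) = -11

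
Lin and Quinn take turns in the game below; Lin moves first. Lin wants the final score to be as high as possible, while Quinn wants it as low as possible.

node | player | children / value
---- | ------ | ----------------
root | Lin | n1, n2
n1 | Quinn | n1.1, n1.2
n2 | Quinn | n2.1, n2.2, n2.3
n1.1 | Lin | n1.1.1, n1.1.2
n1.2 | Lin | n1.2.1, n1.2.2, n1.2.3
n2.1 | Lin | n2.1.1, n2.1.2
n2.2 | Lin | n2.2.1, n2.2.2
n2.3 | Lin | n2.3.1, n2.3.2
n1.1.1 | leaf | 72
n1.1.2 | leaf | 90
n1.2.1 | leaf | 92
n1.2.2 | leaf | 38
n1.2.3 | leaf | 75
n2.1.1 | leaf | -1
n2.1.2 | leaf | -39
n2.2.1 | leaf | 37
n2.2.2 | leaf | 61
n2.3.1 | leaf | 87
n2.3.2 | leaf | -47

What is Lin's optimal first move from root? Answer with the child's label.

n1

n1.1 (Lin): max(72, 90) = 90
n1.2 (Lin): max(92, 38, 75) = 92
n1 (Quinn): min(90, 92) = 90
n2.1 (Lin): max(-1, -39) = -1
n2.2 (Lin): max(37, 61) = 61
n2.3 (Lin): max(87, -47) = 87
n2 (Quinn): min(-1, 61, 87) = -1
root (Lin): max(90, -1) = 90
Lin at root wants the highest of {n1=90, n2=-1}, so chooses n1.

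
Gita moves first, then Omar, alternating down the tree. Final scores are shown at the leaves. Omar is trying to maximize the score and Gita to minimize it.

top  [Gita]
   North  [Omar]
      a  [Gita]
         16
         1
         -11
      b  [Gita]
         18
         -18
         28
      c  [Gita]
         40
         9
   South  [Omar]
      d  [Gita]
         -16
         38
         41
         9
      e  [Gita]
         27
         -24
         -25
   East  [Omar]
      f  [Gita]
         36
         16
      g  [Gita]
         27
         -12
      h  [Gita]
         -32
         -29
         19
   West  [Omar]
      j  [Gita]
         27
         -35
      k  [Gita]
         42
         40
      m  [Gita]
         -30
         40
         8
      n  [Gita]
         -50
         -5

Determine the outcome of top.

a (Gita): min(16, 1, -11) = -11
b (Gita): min(18, -18, 28) = -18
c (Gita): min(40, 9) = 9
North (Omar): max(-11, -18, 9) = 9
d (Gita): min(-16, 38, 41, 9) = -16
e (Gita): min(27, -24, -25) = -25
South (Omar): max(-16, -25) = -16
f (Gita): min(36, 16) = 16
g (Gita): min(27, -12) = -12
h (Gita): min(-32, -29, 19) = -32
East (Omar): max(16, -12, -32) = 16
j (Gita): min(27, -35) = -35
k (Gita): min(42, 40) = 40
m (Gita): min(-30, 40, 8) = -30
n (Gita): min(-50, -5) = -50
West (Omar): max(-35, 40, -30, -50) = 40
top (Gita): min(9, -16, 16, 40) = -16

-16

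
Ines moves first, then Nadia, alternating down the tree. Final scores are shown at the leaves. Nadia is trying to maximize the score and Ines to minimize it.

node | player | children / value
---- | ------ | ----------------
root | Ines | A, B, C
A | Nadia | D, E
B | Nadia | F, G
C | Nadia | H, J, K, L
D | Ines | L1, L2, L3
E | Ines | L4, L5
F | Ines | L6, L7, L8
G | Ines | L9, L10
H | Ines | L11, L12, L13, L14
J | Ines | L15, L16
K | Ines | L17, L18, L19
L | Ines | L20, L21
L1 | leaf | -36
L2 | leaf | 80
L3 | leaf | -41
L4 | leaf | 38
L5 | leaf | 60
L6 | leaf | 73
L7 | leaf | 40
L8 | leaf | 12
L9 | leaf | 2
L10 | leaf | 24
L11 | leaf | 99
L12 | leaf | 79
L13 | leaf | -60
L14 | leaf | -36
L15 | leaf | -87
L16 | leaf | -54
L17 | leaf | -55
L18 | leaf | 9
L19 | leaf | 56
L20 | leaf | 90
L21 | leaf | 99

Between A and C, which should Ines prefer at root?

A

D (Ines): min(-36, 80, -41) = -41
E (Ines): min(38, 60) = 38
A (Nadia): max(-41, 38) = 38
H (Ines): min(99, 79, -60, -36) = -60
J (Ines): min(-87, -54) = -87
K (Ines): min(-55, 9, 56) = -55
L (Ines): min(90, 99) = 90
C (Nadia): max(-60, -87, -55, 90) = 90
Ines prefers the lower value; A=38, C=90. A is better since 38 < 90.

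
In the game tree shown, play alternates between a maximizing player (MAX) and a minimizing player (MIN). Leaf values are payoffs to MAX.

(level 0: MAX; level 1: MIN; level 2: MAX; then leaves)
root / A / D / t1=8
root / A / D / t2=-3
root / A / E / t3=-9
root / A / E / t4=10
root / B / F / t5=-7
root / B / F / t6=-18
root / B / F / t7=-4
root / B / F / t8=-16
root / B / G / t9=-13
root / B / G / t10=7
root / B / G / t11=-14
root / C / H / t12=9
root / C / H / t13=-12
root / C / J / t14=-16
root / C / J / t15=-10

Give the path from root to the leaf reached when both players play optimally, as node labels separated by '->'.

D (MAX): max(8, -3) = 8
E (MAX): max(-9, 10) = 10
A (MIN): min(8, 10) = 8
F (MAX): max(-7, -18, -4, -16) = -4
G (MAX): max(-13, 7, -14) = 7
B (MIN): min(-4, 7) = -4
H (MAX): max(9, -12) = 9
J (MAX): max(-16, -10) = -10
C (MIN): min(9, -10) = -10
root (MAX): max(8, -4, -10) = 8
At root, MAX picks A (highest: 8).
At A, MIN picks D (lowest: 8).
At D, MAX picks t1 (highest: 8).
Terminal value 8.

root -> A -> D -> t1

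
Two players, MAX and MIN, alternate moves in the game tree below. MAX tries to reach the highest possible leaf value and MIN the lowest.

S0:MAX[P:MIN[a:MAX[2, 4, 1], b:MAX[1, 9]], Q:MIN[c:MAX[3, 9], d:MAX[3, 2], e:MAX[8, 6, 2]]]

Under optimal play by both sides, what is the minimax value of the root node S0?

4

a (MAX): max(2, 4, 1) = 4
b (MAX): max(1, 9) = 9
P (MIN): min(4, 9) = 4
c (MAX): max(3, 9) = 9
d (MAX): max(3, 2) = 3
e (MAX): max(8, 6, 2) = 8
Q (MIN): min(9, 3, 8) = 3
S0 (MAX): max(4, 3) = 4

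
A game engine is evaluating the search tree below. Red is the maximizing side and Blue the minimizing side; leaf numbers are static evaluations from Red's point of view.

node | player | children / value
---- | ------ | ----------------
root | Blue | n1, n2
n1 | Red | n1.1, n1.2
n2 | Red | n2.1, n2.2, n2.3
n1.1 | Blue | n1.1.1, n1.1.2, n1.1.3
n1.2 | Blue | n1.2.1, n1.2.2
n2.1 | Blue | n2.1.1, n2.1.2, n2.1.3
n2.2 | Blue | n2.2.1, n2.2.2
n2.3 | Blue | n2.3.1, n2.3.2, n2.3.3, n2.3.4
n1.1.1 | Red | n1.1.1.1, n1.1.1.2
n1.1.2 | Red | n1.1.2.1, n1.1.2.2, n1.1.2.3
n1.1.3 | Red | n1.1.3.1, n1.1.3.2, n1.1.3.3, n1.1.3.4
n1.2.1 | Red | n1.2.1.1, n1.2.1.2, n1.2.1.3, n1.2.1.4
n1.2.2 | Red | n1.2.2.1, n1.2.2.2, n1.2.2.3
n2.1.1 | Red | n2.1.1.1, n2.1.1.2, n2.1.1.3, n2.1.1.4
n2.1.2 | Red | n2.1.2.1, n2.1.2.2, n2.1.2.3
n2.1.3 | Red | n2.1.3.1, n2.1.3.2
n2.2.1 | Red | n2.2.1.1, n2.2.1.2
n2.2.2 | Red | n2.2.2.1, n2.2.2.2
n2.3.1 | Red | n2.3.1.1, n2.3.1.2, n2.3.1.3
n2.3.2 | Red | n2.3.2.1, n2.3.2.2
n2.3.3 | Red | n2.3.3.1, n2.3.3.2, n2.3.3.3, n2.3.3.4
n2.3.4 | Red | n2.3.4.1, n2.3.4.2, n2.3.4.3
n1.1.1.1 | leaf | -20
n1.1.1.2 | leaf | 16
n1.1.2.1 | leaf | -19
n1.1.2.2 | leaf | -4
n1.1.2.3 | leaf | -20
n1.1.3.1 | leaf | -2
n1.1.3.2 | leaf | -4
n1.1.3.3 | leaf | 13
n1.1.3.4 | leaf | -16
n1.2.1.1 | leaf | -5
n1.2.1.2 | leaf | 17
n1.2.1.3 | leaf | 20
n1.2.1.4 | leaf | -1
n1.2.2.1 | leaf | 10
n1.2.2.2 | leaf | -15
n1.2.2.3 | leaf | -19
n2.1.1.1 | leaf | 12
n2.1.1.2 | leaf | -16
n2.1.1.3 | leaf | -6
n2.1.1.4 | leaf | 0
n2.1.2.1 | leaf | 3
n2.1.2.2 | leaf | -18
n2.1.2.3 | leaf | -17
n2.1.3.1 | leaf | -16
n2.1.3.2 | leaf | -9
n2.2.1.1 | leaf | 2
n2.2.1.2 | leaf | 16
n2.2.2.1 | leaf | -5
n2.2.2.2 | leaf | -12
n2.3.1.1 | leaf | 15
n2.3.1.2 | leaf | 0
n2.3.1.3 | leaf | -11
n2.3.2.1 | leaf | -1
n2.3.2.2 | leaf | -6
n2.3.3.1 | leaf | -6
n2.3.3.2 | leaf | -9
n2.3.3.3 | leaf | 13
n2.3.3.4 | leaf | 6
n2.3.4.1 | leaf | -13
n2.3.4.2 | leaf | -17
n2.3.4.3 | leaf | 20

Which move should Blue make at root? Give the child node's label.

n1.1.1 (Red): max(-20, 16) = 16
n1.1.2 (Red): max(-19, -4, -20) = -4
n1.1.3 (Red): max(-2, -4, 13, -16) = 13
n1.1 (Blue): min(16, -4, 13) = -4
n1.2.1 (Red): max(-5, 17, 20, -1) = 20
n1.2.2 (Red): max(10, -15, -19) = 10
n1.2 (Blue): min(20, 10) = 10
n1 (Red): max(-4, 10) = 10
n2.1.1 (Red): max(12, -16, -6, 0) = 12
n2.1.2 (Red): max(3, -18, -17) = 3
n2.1.3 (Red): max(-16, -9) = -9
n2.1 (Blue): min(12, 3, -9) = -9
n2.2.1 (Red): max(2, 16) = 16
n2.2.2 (Red): max(-5, -12) = -5
n2.2 (Blue): min(16, -5) = -5
n2.3.1 (Red): max(15, 0, -11) = 15
n2.3.2 (Red): max(-1, -6) = -1
n2.3.3 (Red): max(-6, -9, 13, 6) = 13
n2.3.4 (Red): max(-13, -17, 20) = 20
n2.3 (Blue): min(15, -1, 13, 20) = -1
n2 (Red): max(-9, -5, -1) = -1
root (Blue): min(10, -1) = -1
Blue at root wants the lowest of {n1=10, n2=-1}, so chooses n2.

n2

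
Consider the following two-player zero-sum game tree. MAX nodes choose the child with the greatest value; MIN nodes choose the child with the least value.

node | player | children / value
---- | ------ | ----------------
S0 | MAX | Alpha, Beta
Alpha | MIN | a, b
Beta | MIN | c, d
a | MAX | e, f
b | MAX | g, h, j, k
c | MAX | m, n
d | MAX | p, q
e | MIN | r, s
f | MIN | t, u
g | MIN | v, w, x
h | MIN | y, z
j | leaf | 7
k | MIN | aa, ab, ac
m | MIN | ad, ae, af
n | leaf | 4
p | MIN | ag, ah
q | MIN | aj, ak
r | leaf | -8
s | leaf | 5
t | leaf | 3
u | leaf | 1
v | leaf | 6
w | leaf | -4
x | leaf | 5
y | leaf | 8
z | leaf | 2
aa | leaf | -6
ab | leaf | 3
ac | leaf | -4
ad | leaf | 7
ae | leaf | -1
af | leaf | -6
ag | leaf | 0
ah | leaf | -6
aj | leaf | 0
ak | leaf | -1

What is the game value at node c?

m (MIN): min(7, -1, -6) = -6
c (MAX): max(-6, 4) = 4

4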